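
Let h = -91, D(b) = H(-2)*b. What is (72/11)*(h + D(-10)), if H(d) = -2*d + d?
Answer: -7992/11 ≈ -726.54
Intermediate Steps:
H(d) = -d
D(b) = 2*b (D(b) = (-1*(-2))*b = 2*b)
(72/11)*(h + D(-10)) = (72/11)*(-91 + 2*(-10)) = (72*(1/11))*(-91 - 20) = (72/11)*(-111) = -7992/11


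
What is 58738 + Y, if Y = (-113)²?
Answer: 71507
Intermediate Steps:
Y = 12769
58738 + Y = 58738 + 12769 = 71507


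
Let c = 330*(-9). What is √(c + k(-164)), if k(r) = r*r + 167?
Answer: 3*√2677 ≈ 155.22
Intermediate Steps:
c = -2970
k(r) = 167 + r² (k(r) = r² + 167 = 167 + r²)
√(c + k(-164)) = √(-2970 + (167 + (-164)²)) = √(-2970 + (167 + 26896)) = √(-2970 + 27063) = √24093 = 3*√2677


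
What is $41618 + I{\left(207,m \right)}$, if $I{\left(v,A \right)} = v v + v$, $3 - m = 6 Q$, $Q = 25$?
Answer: $84674$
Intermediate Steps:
$m = -147$ ($m = 3 - 6 \cdot 25 = 3 - 150 = -147$)
$I{\left(v,A \right)} = v + v^{2}$ ($I{\left(v,A \right)} = v^{2} + v = v + v^{2}$)
$41618 + I{\left(207,m \right)} = 41618 + 207 \left(1 + 207\right) = 41618 + 207 \cdot 208 = 41618 + 43056 = 84674$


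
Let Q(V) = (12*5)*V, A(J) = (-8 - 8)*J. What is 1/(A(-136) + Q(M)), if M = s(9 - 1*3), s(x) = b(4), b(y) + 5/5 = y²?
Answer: 1/3076 ≈ 0.00032510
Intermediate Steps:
b(y) = -1 + y²
s(x) = 15 (s(x) = -1 + 4² = -1 + 16 = 15)
A(J) = -16*J
M = 15
Q(V) = 60*V
1/(A(-136) + Q(M)) = 1/(-16*(-136) + 60*15) = 1/(2176 + 900) = 1/3076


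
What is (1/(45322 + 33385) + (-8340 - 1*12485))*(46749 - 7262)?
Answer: -64722086370438/78707 ≈ -8.2232e+8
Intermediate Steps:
(1/(45322 + 33385) + (-8340 - 1*12485))*(46749 - 7262) = (1/78707 + (-8340 - 12485))*39487 = (1/78707 - 20825)*39487 = -1639073274/78707*39487 = -64722086370438/78707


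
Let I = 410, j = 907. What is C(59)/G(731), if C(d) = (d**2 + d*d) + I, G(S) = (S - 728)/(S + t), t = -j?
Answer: -1297472/3 ≈ -4.3249e+5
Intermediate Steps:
t = -907 (t = -1*907 = -907)
G(S) = (-728 + S)/(-907 + S) (G(S) = (S - 728)/(S - 907) = (-728 + S)/(-907 + S))
C(d) = 410 + 2*d**2 (C(d) = (d**2 + d*d) + 410 = (d**2 + d**2) + 410 = 2*d**2 + 410 = 410 + 2*d**2)
C(59)/G(731) = (410 + 2*59**2)/(((-728 + 731)/(-907 + 731))) = (410 + 2*3481)/((3/(-176))) = (410 + 6962)/((-1/176*3)) = 7372/(-3/176) = 7372*(-176/3) = -1297472/3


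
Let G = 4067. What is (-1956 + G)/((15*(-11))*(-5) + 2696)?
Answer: 2111/3521 ≈ 0.59955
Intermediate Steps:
(-1956 + G)/((15*(-11))*(-5) + 2696) = (-1956 + 4067)/((15*(-11))*(-5) + 2696) = 2111/(-165*(-5) + 2696) = 2111/(825 + 2696) = 2111/3521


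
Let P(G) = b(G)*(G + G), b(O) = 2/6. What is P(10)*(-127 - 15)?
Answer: -2840/3 ≈ -946.67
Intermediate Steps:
b(O) = ⅓ (b(O) = 2*(⅙) = ⅓)
P(G) = 2*G/3 (P(G) = (G + G)/3 = (2*G)/3 = 2*G/3)
P(10)*(-127 - 15) = ((⅔)*10)*(-127 - 15) = (20/3)*(-142) = -2840/3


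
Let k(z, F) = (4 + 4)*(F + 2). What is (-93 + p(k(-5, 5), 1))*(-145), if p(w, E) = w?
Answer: 5365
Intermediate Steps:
k(z, F) = 16 + 8*F (k(z, F) = 8*(2 + F) = 16 + 8*F)
(-93 + p(k(-5, 5), 1))*(-145) = (-93 + (16 + 8*5))*(-145) = (-93 + (16 + 40))*(-145) = (-93 + 56)*(-145) = -37*(-145) = 5365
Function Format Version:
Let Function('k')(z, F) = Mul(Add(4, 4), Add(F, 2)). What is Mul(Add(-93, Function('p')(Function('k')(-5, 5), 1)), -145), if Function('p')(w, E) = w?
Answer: 5365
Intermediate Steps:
Function('k')(z, F) = Add(16, Mul(8, F)) (Function('k')(z, F) = Mul(8, Add(2, F)) = Add(16, Mul(8, F)))
Mul(Add(-93, Function('p')(Function('k')(-5, 5), 1)), -145) = Mul(Add(-93, Add(16, Mul(8, 5))), -145) = Mul(Add(-93, Add(16, 40)), -145) = Mul(Add(-93, 56), -145) = Mul(-37, -145) = 5365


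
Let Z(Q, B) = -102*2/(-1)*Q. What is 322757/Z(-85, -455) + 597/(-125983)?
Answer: -40672247111/2184545220 ≈ -18.618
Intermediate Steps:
Z(Q, B) = 204*Q (Z(Q, B) = -102*2*(-1)*Q = -(-204)*Q = 204*Q)
322757/Z(-85, -455) + 597/(-125983) = 322757/((204*(-85))) + 597/(-125983) = 322757/(-17340) + 597*(-1/125983) = 322757*(-1/17340) - 597/125983 = -322757/17340 - 597/125983 = -40672247111/2184545220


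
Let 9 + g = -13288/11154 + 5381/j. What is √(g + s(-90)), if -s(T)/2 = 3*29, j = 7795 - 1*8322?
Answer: I*√82120400022/20553 ≈ 13.943*I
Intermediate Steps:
j = -527 (j = 7795 - 8322 = -527)
s(T) = -174 (s(T) = -6*29 = -2*87 = -174)
g = -5451176/267189 (g = -9 + (-13288/11154 + 5381/(-527)) = -9 + (-13288*1/11154 + 5381*(-1/527)) = -9 + (-604/507 - 5381/527) = -9 - 3046475/267189 = -5451176/267189 ≈ -20.402)
√(g + s(-90)) = √(-5451176/267189 - 174) = √(-51942062/267189) = I*√82120400022/20553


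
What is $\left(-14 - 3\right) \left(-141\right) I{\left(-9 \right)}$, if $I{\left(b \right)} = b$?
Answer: $-21573$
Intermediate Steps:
$\left(-14 - 3\right) \left(-141\right) I{\left(-9 \right)} = \left(-14 - 3\right) \left(-141\right) \left(-9\right) = \left(-17\right) \left(-141\right) \left(-9\right) = 2397 \left(-9\right) = -21573$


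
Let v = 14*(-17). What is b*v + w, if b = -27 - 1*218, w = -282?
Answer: 58028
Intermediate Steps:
v = -238
b = -245 (b = -27 - 218 = -245)
b*v + w = -245*(-238) - 282 = 58310 - 282 = 58028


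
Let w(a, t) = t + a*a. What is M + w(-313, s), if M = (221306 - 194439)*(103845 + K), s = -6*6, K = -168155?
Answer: -1727718837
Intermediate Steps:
s = -36
w(a, t) = t + a²
M = -1727816770 (M = (221306 - 194439)*(103845 - 168155) = 26867*(-64310) = -1727816770)
M + w(-313, s) = -1727816770 + (-36 + (-313)²) = -1727816770 + (-36 + 97969) = -1727816770 + 97933 = -1727718837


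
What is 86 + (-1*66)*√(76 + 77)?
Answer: 86 - 198*√17 ≈ -730.38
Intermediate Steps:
86 + (-1*66)*√(76 + 77) = 86 - 198*√17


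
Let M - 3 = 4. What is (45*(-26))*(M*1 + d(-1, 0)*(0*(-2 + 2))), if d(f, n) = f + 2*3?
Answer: -8190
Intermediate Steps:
M = 7 (M = 3 + 4 = 7)
d(f, n) = 6 + f (d(f, n) = f + 6 = 6 + f)
(45*(-26))*(M*1 + d(-1, 0)*(0*(-2 + 2))) = (45*(-26))*(7*1 + (6 - 1)*(0*(-2 + 2))) = -1170*(7 + 5*(0*0)) = -1170*(7 + 5*0) = -1170*(7 + 0) = -1170*7 = -8190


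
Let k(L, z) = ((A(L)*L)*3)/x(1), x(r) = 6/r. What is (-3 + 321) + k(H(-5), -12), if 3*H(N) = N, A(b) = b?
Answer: 5749/18 ≈ 319.39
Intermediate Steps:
H(N) = N/3
k(L, z) = L²/2 (k(L, z) = ((L*L)*3)/((6/1)) = (L²*3)/((6*1)) = (3*L²)/6 = (3*L²)*(⅙) = L²/2)
(-3 + 321) + k(H(-5), -12) = (-3 + 321) + ((⅓)*(-5))²/2 = 318 + (-5/3)²/2 = 318 + (½)*(25/9) = 318 + 25/18 = 5749/18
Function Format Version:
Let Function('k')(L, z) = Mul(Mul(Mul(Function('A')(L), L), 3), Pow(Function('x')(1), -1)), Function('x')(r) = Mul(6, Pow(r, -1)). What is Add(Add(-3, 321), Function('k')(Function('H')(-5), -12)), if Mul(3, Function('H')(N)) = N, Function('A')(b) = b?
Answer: Rational(5749, 18) ≈ 319.39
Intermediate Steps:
Function('H')(N) = Mul(Rational(1, 3), N)
Function('k')(L, z) = Mul(Rational(1, 2), Pow(L, 2)) (Function('k')(L, z) = Mul(Mul(Mul(L, L), 3), Pow(Mul(6, Pow(1, -1)), -1)) = Mul(Mul(Pow(L, 2), 3), Pow(Mul(6, 1), -1)) = Mul(Mul(3, Pow(L, 2)), Pow(6, -1)) = Mul(Mul(3, Pow(L, 2)), Rational(1, 6)) = Mul(Rational(1, 2), Pow(L, 2)))
Add(Add(-3, 321), Function('k')(Function('H')(-5), -12)) = Add(Add(-3, 321), Mul(Rational(1, 2), Pow(Mul(Rational(1, 3), -5), 2))) = Add(318, Mul(Rational(1, 2), Pow(Rational(-5, 3), 2))) = Add(318, Mul(Rational(1, 2), Rational(25, 9))) = Add(318, Rational(25, 18)) = Rational(5749, 18)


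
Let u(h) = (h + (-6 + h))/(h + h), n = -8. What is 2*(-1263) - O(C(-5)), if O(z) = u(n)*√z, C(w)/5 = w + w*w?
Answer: -10159/4 ≈ -2539.8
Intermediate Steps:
u(h) = (-6 + 2*h)/(2*h) (u(h) = (-6 + 2*h)/((2*h)) = (-6 + 2*h)*(1/(2*h)) = (-6 + 2*h)/(2*h))
C(w) = 5*w + 5*w² (C(w) = 5*(w + w*w) = 5*(w + w²) = 5*w + 5*w²)
O(z) = 11*√z/8 (O(z) = ((-3 - 8)/(-8))*√z = (-⅛*(-11))*√z = 11*√z/8)
2*(-1263) - O(C(-5)) = 2*(-1263) - 11*√(5*(-5)*(1 - 5))/8 = -2526 - 11*√(5*(-5)*(-4))/8 = -2526 - 11*√100/8 = -2526 - 11*10/8 = -2526 - 1*55/4 = -2526 - 55/4 = -10159/4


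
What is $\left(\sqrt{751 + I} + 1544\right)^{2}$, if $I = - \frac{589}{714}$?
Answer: $\frac{1702665929}{714} + \frac{38600 \sqrt{611898}}{357} \approx 2.4693 \cdot 10^{6}$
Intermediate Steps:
$I = - \frac{589}{714}$ ($I = \left(-589\right) \frac{1}{714} = - \frac{589}{714} \approx -0.82493$)
$\left(\sqrt{751 + I} + 1544\right)^{2} = \left(\sqrt{751 - \frac{589}{714}} + 1544\right)^{2} = \left(\sqrt{\frac{535625}{714}} + 1544\right)^{2} = \left(\frac{25 \sqrt{611898}}{714} + 1544\right)^{2} = \left(1544 + \frac{25 \sqrt{611898}}{714}\right)^{2}$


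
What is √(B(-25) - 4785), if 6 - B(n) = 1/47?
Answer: I*√10556858/47 ≈ 69.13*I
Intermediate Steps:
B(n) = 281/47 (B(n) = 6 - 1/47 = 281/47)
√(B(-25) - 4785) = √(281/47 - 4785) = √(-224614/47) = I*√10556858/47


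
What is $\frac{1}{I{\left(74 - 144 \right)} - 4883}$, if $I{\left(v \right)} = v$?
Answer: $- \frac{1}{4953} \approx -0.0002019$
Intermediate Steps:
$\frac{1}{I{\left(74 - 144 \right)} - 4883} = \frac{1}{\left(74 - 144\right) - 4883} = \frac{1}{-70 - 4883} = \frac{1}{-4953} = - \frac{1}{4953}$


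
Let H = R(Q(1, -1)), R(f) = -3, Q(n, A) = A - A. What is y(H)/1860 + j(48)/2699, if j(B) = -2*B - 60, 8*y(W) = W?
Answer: -776459/13387040 ≈ -0.058001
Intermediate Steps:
Q(n, A) = 0
H = -3
y(W) = W/8
j(B) = -60 - 2*B
y(H)/1860 + j(48)/2699 = ((⅛)*(-3))/1860 + (-60 - 2*48)/2699 = -3/8*1/1860 + (-60 - 96)*(1/2699) = -1/4960 - 156*1/2699 = -1/4960 - 156/2699 = -776459/13387040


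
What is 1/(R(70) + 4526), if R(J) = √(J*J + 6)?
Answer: 2263/10239885 - √4906/20479770 ≈ 0.00021758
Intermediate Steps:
R(J) = √(6 + J²) (R(J) = √(J² + 6) = √(6 + J²))
1/(R(70) + 4526) = 1/(√(6 + 70²) + 4526) = 1/(√(6 + 4900) + 4526) = 1/(√4906 + 4526) = 1/(4526 + √4906)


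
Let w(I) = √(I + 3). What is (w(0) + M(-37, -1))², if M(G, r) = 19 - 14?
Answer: (5 + √3)² ≈ 45.320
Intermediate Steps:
M(G, r) = 5
w(I) = √(3 + I)
(w(0) + M(-37, -1))² = (√(3 + 0) + 5)² = (√3 + 5)² = (5 + √3)²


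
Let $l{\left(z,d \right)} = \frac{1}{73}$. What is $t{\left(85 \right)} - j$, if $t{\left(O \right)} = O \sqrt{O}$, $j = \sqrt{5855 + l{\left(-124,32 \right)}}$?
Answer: $85 \sqrt{85} - \frac{2 \sqrt{7800342}}{73} \approx 707.14$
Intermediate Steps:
$l{\left(z,d \right)} = \frac{1}{73}$
$j = \frac{2 \sqrt{7800342}}{73}$ ($j = \sqrt{5855 + \frac{1}{73}} = \sqrt{\frac{427416}{73}} = \frac{2 \sqrt{7800342}}{73} \approx 76.518$)
$t{\left(O \right)} = O^{\frac{3}{2}}$
$t{\left(85 \right)} - j = 85^{\frac{3}{2}} - \frac{2 \sqrt{7800342}}{73} = 85 \sqrt{85} - \frac{2 \sqrt{7800342}}{73}$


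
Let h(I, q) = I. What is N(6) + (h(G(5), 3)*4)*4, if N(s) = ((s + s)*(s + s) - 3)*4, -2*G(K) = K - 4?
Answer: 556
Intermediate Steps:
G(K) = 2 - K/2 (G(K) = -(K - 4)/2 = -(-4 + K)/2 = 2 - K/2)
N(s) = -12 + 16*s² (N(s) = ((2*s)*(2*s) - 3)*4 = (4*s² - 3)*4 = (-3 + 4*s²)*4 = -12 + 16*s²)
N(6) + (h(G(5), 3)*4)*4 = (-12 + 16*6²) + ((2 - ½*5)*4)*4 = (-12 + 16*36) + ((2 - 5/2)*4)*4 = (-12 + 576) - ½*4*4 = 564 - 2*4 = 564 - 8 = 556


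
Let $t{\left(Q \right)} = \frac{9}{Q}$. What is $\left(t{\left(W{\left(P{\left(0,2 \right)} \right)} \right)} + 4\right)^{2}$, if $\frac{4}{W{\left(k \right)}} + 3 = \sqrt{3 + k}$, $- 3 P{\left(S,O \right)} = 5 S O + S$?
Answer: $\frac{91}{4} - \frac{99 \sqrt{3}}{8} \approx 1.3159$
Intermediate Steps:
$P{\left(S,O \right)} = - \frac{S}{3} - \frac{5 O S}{3}$ ($P{\left(S,O \right)} = - \frac{5 S O + S}{3} = - \frac{5 O S + S}{3} = - \frac{S + 5 O S}{3} = - \frac{S}{3} - \frac{5 O S}{3}$)
$W{\left(k \right)} = \frac{4}{-3 + \sqrt{3 + k}}$
$\left(t{\left(W{\left(P{\left(0,2 \right)} \right)} \right)} + 4\right)^{2} = \left(\frac{9}{4 \frac{1}{-3 + \sqrt{3 - 0 \left(1 + 5 \cdot 2\right)}}} + 4\right)^{2} = \left(\frac{9}{4 \frac{1}{-3 + \sqrt{3 - 0 \left(1 + 10\right)}}} + 4\right)^{2} = \left(\frac{9}{4 \frac{1}{-3 + \sqrt{3 - 0 \cdot 11}}} + 4\right)^{2} = \left(\frac{9}{4 \frac{1}{-3 + \sqrt{3 + 0}}} + 4\right)^{2} = \left(\frac{9}{4 \frac{1}{-3 + \sqrt{3}}} + 4\right)^{2} = \left(9 \left(- \frac{3}{4} + \frac{\sqrt{3}}{4}\right) + 4\right)^{2} = \left(\left(- \frac{27}{4} + \frac{9 \sqrt{3}}{4}\right) + 4\right)^{2} = \left(- \frac{11}{4} + \frac{9 \sqrt{3}}{4}\right)^{2}$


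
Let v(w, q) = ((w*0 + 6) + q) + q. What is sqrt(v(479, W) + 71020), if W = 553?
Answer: 2*sqrt(18033) ≈ 268.57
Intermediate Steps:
v(w, q) = 6 + 2*q (v(w, q) = ((0 + 6) + q) + q = (6 + q) + q = 6 + 2*q)
sqrt(v(479, W) + 71020) = sqrt((6 + 2*553) + 71020) = sqrt((6 + 1106) + 71020) = sqrt(1112 + 71020) = sqrt(72132) = 2*sqrt(18033)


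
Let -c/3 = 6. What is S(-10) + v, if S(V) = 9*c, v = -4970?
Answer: -5132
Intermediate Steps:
c = -18 (c = -3*6 = -18)
S(V) = -162 (S(V) = 9*(-18) = -162)
S(-10) + v = -162 - 4970 = -5132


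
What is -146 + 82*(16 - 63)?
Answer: -4000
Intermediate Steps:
-146 + 82*(16 - 63) = -146 + 82*(-47) = -146 - 3854 = -4000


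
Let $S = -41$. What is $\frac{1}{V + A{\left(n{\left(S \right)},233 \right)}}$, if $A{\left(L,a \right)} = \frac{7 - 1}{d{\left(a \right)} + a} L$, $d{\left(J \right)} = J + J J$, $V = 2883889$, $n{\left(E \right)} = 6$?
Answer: $\frac{54755}{157907342231} \approx 3.4675 \cdot 10^{-7}$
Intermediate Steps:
$d{\left(J \right)} = J + J^{2}$
$A{\left(L,a \right)} = \frac{6 L}{a + a \left(1 + a\right)}$ ($A{\left(L,a \right)} = \frac{7 - 1}{a \left(1 + a\right) + a} L = \frac{6}{a + a \left(1 + a\right)} L = \frac{6 L}{a + a \left(1 + a\right)}$)
$\frac{1}{V + A{\left(n{\left(S \right)},233 \right)}} = \frac{1}{2883889 + 6 \cdot 6 \cdot \frac{1}{233} \frac{1}{2 + 233}} = \frac{1}{2883889 + 6 \cdot 6 \cdot \frac{1}{233} \cdot \frac{1}{235}} = \frac{1}{2883889 + \frac{36}{54755}} = \frac{1}{\frac{157907342231}{54755}} = \frac{54755}{157907342231}$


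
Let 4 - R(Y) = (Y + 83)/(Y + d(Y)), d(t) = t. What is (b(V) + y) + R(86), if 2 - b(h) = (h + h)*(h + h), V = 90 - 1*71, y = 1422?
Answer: -2921/172 ≈ -16.983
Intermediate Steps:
R(Y) = 4 - (83 + Y)/(2*Y) (R(Y) = 4 - (Y + 83)/(Y + Y) = 4 - (83 + Y)/(2*Y))
V = 19 (V = 90 - 71 = 19)
b(h) = 2 - 4*h² (b(h) = 2 - (h + h)*(h + h) = 2 - 2*h*2*h = 2 - 4*h²)
(b(V) + y) + R(86) = ((2 - 4*19²) + 1422) + (½)*(-83 + 7*86)/86 = ((2 - 4*361) + 1422) + (½)*(1/86)*(-83 + 602) = ((2 - 1444) + 1422) + (½)*(1/86)*519 = (-1442 + 1422) + 519/172 = -20 + 519/172 = -2921/172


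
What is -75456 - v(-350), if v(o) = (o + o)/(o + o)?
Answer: -75457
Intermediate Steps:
v(o) = 1 (v(o) = (2*o)/((2*o)) = (2*o)*(1/(2*o)) = 1)
-75456 - v(-350) = -75456 - 1*1 = -75456 - 1 = -75457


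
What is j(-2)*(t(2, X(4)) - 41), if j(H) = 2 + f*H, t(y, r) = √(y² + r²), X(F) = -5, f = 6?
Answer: 410 - 10*√29 ≈ 356.15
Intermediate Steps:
t(y, r) = √(r² + y²)
j(H) = 2 + 6*H
j(-2)*(t(2, X(4)) - 41) = (2 + 6*(-2))*(√((-5)² + 2²) - 41) = (2 - 12)*(√(25 + 4) - 41) = -10*(√29 - 41) = -10*(-41 + √29) = 410 - 10*√29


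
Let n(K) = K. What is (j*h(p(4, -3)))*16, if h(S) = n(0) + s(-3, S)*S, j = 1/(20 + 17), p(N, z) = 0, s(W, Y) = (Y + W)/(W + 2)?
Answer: 0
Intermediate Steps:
s(W, Y) = (W + Y)/(2 + W)
j = 1/37 ≈ 0.027027
h(S) = S*(3 - S) (h(S) = 0 + ((-3 + S)/(2 - 3))*S = 0 + ((-3 + S)/(-1))*S = 0 + (-(-3 + S))*S = 0 + (3 - S)*S = 0 + S*(3 - S) = S*(3 - S))
(j*h(p(4, -3)))*16 = ((0*(3 - 1*0))/37)*16 = ((0*(3 + 0))/37)*16 = ((0*3)/37)*16 = ((1/37)*0)*16 = 0*16 = 0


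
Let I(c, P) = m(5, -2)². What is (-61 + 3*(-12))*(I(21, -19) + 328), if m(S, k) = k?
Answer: -32204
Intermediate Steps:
I(c, P) = 4 (I(c, P) = (-2)² = 4)
(-61 + 3*(-12))*(I(21, -19) + 328) = (-61 + 3*(-12))*(4 + 328) = (-61 - 36)*332 = -97*332 = -32204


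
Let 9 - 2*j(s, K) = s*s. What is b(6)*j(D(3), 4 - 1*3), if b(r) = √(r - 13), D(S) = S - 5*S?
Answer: -135*I*√7/2 ≈ -178.59*I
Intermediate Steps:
D(S) = -4*S
j(s, K) = 9/2 - s²/2 (j(s, K) = 9/2 - s*s/2 = 9/2 - s²/2)
b(r) = √(-13 + r)
b(6)*j(D(3), 4 - 1*3) = √(-13 + 6)*(9/2 - (-4*3)²/2) = √(-7)*(9/2 - ½*(-12)²) = (I*√7)*(9/2 - ½*144) = (I*√7)*(9/2 - 72) = (I*√7)*(-135/2) = -135*I*√7/2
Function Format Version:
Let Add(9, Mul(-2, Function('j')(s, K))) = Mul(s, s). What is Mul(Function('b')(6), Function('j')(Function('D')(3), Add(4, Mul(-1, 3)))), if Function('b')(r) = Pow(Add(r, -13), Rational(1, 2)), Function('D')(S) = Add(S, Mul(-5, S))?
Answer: Mul(Rational(-135, 2), I, Pow(7, Rational(1, 2))) ≈ Mul(-178.59, I)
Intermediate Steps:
Function('D')(S) = Mul(-4, S)
Function('j')(s, K) = Add(Rational(9, 2), Mul(Rational(-1, 2), Pow(s, 2))) (Function('j')(s, K) = Add(Rational(9, 2), Mul(Rational(-1, 2), Mul(s, s))) = Add(Rational(9, 2), Mul(Rational(-1, 2), Pow(s, 2))))
Function('b')(r) = Pow(Add(-13, r), Rational(1, 2))
Mul(Function('b')(6), Function('j')(Function('D')(3), Add(4, Mul(-1, 3)))) = Mul(Pow(Add(-13, 6), Rational(1, 2)), Add(Rational(9, 2), Mul(Rational(-1, 2), Pow(Mul(-4, 3), 2)))) = Mul(Pow(-7, Rational(1, 2)), Add(Rational(9, 2), Mul(Rational(-1, 2), Pow(-12, 2)))) = Mul(Mul(I, Pow(7, Rational(1, 2))), Add(Rational(9, 2), Mul(Rational(-1, 2), 144))) = Mul(Mul(I, Pow(7, Rational(1, 2))), Add(Rational(9, 2), -72)) = Mul(Mul(I, Pow(7, Rational(1, 2))), Rational(-135, 2)) = Mul(Rational(-135, 2), I, Pow(7, Rational(1, 2)))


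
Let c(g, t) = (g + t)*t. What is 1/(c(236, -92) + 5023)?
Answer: -1/8225 ≈ -0.00012158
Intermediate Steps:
c(g, t) = t*(g + t)
1/(c(236, -92) + 5023) = 1/(-92*(236 - 92) + 5023) = 1/(-92*144 + 5023) = 1/(-13248 + 5023) = 1/(-8225) = -1/8225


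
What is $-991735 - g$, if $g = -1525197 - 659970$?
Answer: $1193432$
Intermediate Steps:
$g = -2185167$ ($g = -1525197 - 659970 = -2185167$)
$-991735 - g = -991735 - -2185167 = -991735 + 2185167 = 1193432$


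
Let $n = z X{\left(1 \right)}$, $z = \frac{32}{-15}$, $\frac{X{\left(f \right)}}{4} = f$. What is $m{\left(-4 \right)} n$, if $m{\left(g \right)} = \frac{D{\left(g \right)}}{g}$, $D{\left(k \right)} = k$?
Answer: $- \frac{128}{15} \approx -8.5333$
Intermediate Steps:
$X{\left(f \right)} = 4 f$
$z = - \frac{32}{15}$ ($z = 32 \left(- \frac{1}{15}\right) = - \frac{32}{15} \approx -2.1333$)
$m{\left(g \right)} = 1$ ($m{\left(g \right)} = \frac{g}{g} = 1$)
$n = - \frac{128}{15}$ ($n = - \frac{32 \cdot 4 \cdot 1}{15} = \left(- \frac{32}{15}\right) 4 = - \frac{128}{15} \approx -8.5333$)
$m{\left(-4 \right)} n = 1 \left(- \frac{128}{15}\right) = - \frac{128}{15}$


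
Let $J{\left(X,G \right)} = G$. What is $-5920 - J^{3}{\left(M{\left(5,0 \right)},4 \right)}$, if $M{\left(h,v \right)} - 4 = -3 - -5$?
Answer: $-5984$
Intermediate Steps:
$M{\left(h,v \right)} = 6$ ($M{\left(h,v \right)} = 4 - -2 = 4 + \left(-3 + 5\right) = 4 + 2 = 6$)
$-5920 - J^{3}{\left(M{\left(5,0 \right)},4 \right)} = -5920 - 4^{3} = -5920 - 64 = -5984$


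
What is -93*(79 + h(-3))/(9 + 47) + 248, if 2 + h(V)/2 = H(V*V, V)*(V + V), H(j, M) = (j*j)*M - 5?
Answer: -269855/56 ≈ -4818.8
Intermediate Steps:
H(j, M) = -5 + M*j² (H(j, M) = j²*M - 5 = M*j² - 5 = -5 + M*j²)
h(V) = -4 + 4*V*(-5 + V⁵) (h(V) = -4 + 2*((-5 + V*(V*V)²)*(V + V)) = -4 + 2*((-5 + V*(V²)²)*(2*V)) = -4 + 2*((-5 + V*V⁴)*(2*V)) = -4 + 2*((-5 + V⁵)*(2*V)) = -4 + 2*(2*V*(-5 + V⁵)) = -4 + 4*V*(-5 + V⁵))
-93*(79 + h(-3))/(9 + 47) + 248 = -93*(79 + (-4 + 4*(-3)*(-5 + (-3)⁵)))/(9 + 47) + 248 = -93*(79 + (-4 + 4*(-3)*(-5 - 243)))/56 + 248 = -93*(79 + (-4 + 4*(-3)*(-248)))/56 + 248 = -93*(79 + (-4 + 2976))/56 + 248 = -93*(79 + 2972)/56 + 248 = -283743/56 + 248 = -269855/56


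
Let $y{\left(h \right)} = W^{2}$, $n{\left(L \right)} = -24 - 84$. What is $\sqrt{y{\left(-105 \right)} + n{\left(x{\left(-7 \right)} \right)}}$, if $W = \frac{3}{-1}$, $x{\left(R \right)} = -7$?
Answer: $3 i \sqrt{11} \approx 9.9499 i$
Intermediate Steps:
$W = -3$ ($W = 3 \left(-1\right) = -3$)
$n{\left(L \right)} = -108$
$y{\left(h \right)} = 9$ ($y{\left(h \right)} = \left(-3\right)^{2} = 9$)
$\sqrt{y{\left(-105 \right)} + n{\left(x{\left(-7 \right)} \right)}} = \sqrt{9 - 108} = \sqrt{-99} = 3 i \sqrt{11}$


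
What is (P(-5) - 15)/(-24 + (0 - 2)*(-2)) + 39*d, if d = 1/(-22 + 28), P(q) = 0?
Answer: 29/4 ≈ 7.2500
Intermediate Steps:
d = 1/6 ≈ 0.16667
(P(-5) - 15)/(-24 + (0 - 2)*(-2)) + 39*d = (0 - 15)/(-24 + (0 - 2)*(-2)) + 39*(1/6) = -15/(-24 - 2*(-2)) + 13/2 = -15/(-24 + 4) + 13/2 = -15/(-20) + 13/2 = -15*(-1/20) + 13/2 = 3/4 + 13/2 = 29/4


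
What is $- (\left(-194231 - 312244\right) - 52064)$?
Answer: $558539$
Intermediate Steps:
$- (\left(-194231 - 312244\right) - 52064) = - (-506475 - 52064) = \left(-1\right) \left(-558539\right) = 558539$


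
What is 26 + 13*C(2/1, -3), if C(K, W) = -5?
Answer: -39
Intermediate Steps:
26 + 13*C(2/1, -3) = 26 + 13*(-5) = 26 - 65 = -39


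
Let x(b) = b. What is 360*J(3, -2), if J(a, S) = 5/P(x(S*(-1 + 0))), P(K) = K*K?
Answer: 450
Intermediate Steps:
P(K) = K**2
J(a, S) = 5/S**2 (J(a, S) = 5/((S*(-1 + 0))**2) = 5/((S*(-1))**2) = 5/((-S)**2) = 5/(S**2) = 5/S**2)
360*J(3, -2) = 360*(5/(-2)**2) = 360*(5*(1/4)) = 360*(5/4) = 450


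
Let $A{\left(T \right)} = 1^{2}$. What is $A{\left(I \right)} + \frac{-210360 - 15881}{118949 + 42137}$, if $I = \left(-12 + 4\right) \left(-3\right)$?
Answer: $- \frac{65155}{161086} \approx -0.40447$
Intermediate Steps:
$I = 24$ ($I = \left(-8\right) \left(-3\right) = 24$)
$A{\left(T \right)} = 1$
$A{\left(I \right)} + \frac{-210360 - 15881}{118949 + 42137} = 1 + \frac{-210360 - 15881}{118949 + 42137} = 1 - \frac{226241}{161086} = - \frac{65155}{161086}$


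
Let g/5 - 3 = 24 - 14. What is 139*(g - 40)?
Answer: 3475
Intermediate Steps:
g = 65 (g = 15 + 5*(24 - 14) = 15 + 5*10 = 15 + 50 = 65)
139*(g - 40) = 139*(65 - 40) = 139*25 = 3475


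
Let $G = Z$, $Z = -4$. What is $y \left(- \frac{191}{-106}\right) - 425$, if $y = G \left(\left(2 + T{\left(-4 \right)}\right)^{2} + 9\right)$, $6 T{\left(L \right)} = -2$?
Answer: $- \frac{4589}{9} \approx -509.89$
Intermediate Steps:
$T{\left(L \right)} = - \frac{1}{3}$ ($T{\left(L \right)} = \frac{1}{6} \left(-2\right) = - \frac{1}{3}$)
$G = -4$
$y = - \frac{424}{9}$ ($y = - 4 \left(\left(2 - \frac{1}{3}\right)^{2} + 9\right) = - 4 \left(\left(\frac{5}{3}\right)^{2} + 9\right) = - 4 \left(\frac{25}{9} + 9\right) = \left(-4\right) \frac{106}{9} = - \frac{424}{9} \approx -47.111$)
$y \left(- \frac{191}{-106}\right) - 425 = - \frac{424 \left(- \frac{191}{-106}\right)}{9} - 425 = - \frac{424 \left(\left(-191\right) \left(- \frac{1}{106}\right)\right)}{9} - 425 = \left(- \frac{424}{9}\right) \frac{191}{106} - 425 = - \frac{764}{9} - 425 = - \frac{4589}{9}$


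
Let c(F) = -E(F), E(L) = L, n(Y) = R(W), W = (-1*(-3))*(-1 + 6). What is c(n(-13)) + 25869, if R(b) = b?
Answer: 25854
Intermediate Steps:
W = 15 (W = 3*5 = 15)
n(Y) = 15
c(F) = -F
c(n(-13)) + 25869 = -1*15 + 25869 = -15 + 25869 = 25854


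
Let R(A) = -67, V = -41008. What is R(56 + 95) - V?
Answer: 40941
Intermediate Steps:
R(56 + 95) - V = -67 - 1*(-41008) = -67 + 41008 = 40941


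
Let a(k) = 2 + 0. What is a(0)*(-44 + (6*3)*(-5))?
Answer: -268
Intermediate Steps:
a(k) = 2
a(0)*(-44 + (6*3)*(-5)) = 2*(-44 + (6*3)*(-5)) = 2*(-44 + 18*(-5)) = 2*(-44 - 90) = 2*(-134) = -268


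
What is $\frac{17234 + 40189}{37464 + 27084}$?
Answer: $\frac{19141}{21516} \approx 0.88962$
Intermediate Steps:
$\frac{17234 + 40189}{37464 + 27084} = \frac{57423}{64548} = 57423 \cdot \frac{1}{64548} = \frac{19141}{21516}$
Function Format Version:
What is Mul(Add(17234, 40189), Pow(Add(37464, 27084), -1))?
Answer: Rational(19141, 21516) ≈ 0.88962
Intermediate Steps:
Mul(Add(17234, 40189), Pow(Add(37464, 27084), -1)) = Mul(57423, Pow(64548, -1)) = Mul(57423, Rational(1, 64548)) = Rational(19141, 21516)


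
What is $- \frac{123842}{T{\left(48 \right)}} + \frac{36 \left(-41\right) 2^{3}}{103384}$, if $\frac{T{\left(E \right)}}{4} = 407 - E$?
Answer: $- \frac{801264851}{9278714} \approx -86.355$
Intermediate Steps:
$T{\left(E \right)} = 1628 - 4 E$ ($T{\left(E \right)} = 4 \left(407 - E\right) = 1628 - 4 E$)
$- \frac{123842}{T{\left(48 \right)}} + \frac{36 \left(-41\right) 2^{3}}{103384} = - \frac{123842}{1628 - 192} + \frac{36 \left(-41\right) 2^{3}}{103384} = - \frac{123842}{1628 - 192} + \left(-1476\right) 8 \cdot \frac{1}{103384} = - \frac{123842}{1436} - \frac{1476}{12923} = \left(-123842\right) \frac{1}{1436} - \frac{1476}{12923} = - \frac{61921}{718} - \frac{1476}{12923} = - \frac{801264851}{9278714}$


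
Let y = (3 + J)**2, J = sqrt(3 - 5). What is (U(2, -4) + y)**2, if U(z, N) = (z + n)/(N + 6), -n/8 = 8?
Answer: 504 - 288*I*sqrt(2) ≈ 504.0 - 407.29*I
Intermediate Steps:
n = -64 (n = -8*8 = -64)
J = I*sqrt(2) (J = sqrt(-2) = I*sqrt(2) ≈ 1.4142*I)
U(z, N) = (-64 + z)/(6 + N) (U(z, N) = (z - 64)/(N + 6) = (-64 + z)/(6 + N))
y = (3 + I*sqrt(2))**2 ≈ 7.0 + 8.4853*I
(U(2, -4) + y)**2 = ((-64 + 2)/(6 - 4) + (3 + I*sqrt(2))**2)**2 = (-62/2 + (3 + I*sqrt(2))**2)**2 = ((1/2)*(-62) + (3 + I*sqrt(2))**2)**2 = (-31 + (3 + I*sqrt(2))**2)**2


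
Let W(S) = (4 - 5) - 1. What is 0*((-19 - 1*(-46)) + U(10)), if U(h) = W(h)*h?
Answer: 0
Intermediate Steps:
W(S) = -2 (W(S) = -1 - 1 = -2)
U(h) = -2*h
0*((-19 - 1*(-46)) + U(10)) = 0*((-19 - 1*(-46)) - 2*10) = 0*((-19 + 46) - 20) = 0*(27 - 20) = 0*7 = 0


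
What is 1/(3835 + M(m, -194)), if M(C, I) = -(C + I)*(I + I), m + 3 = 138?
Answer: -1/19057 ≈ -5.2474e-5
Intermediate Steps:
m = 135 (m = -3 + 138 = 135)
M(C, I) = -2*I*(C + I) (M(C, I) = -(C + I)*2*I = -2*I*(C + I))
1/(3835 + M(m, -194)) = 1/(3835 - 2*(-194)*(135 - 194)) = 1/(3835 - 2*(-194)*(-59)) = 1/(3835 - 22892) = 1/(-19057) = -1/19057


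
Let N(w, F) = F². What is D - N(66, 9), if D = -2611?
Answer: -2692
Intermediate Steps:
D - N(66, 9) = -2611 - 1*9² = -2611 - 1*81 = -2611 - 81 = -2692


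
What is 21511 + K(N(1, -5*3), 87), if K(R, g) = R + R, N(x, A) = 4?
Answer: 21519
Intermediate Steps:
K(R, g) = 2*R
21511 + K(N(1, -5*3), 87) = 21511 + 2*4 = 21511 + 8 = 21519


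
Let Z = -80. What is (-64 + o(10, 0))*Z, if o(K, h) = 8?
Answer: 4480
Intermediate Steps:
(-64 + o(10, 0))*Z = (-64 + 8)*(-80) = -56*(-80) = 4480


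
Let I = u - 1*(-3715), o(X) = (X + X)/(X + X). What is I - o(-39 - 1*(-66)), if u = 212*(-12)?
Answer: 1170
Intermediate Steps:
u = -2544
o(X) = 1 (o(X) = (2*X)/((2*X)) = (2*X)*(1/(2*X)) = 1)
I = 1171 (I = -2544 - 1*(-3715) = -2544 + 3715 = 1171)
I - o(-39 - 1*(-66)) = 1171 - 1*1 = 1171 - 1 = 1170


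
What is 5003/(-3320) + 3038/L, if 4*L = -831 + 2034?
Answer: 34326031/3993960 ≈ 8.5945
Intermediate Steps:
L = 1203/4 (L = (-831 + 2034)/4 = (1/4)*1203 = 1203/4 ≈ 300.75)
5003/(-3320) + 3038/L = 5003/(-3320) + 3038/(1203/4) = 5003*(-1/3320) + 3038*(4/1203) = -5003/3320 + 12152/1203 = 34326031/3993960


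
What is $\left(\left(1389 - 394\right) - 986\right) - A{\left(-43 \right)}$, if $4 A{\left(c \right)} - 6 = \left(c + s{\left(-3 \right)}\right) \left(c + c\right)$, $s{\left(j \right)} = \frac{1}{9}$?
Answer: $- \frac{16463}{18} \approx -914.61$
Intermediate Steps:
$s{\left(j \right)} = \frac{1}{9}$
$A{\left(c \right)} = \frac{3}{2} + \frac{c \left(\frac{1}{9} + c\right)}{2}$ ($A{\left(c \right)} = \frac{3}{2} + \frac{\left(c + \frac{1}{9}\right) \left(c + c\right)}{4} = \frac{3}{2} + \frac{\left(\frac{1}{9} + c\right) 2 c}{4} = \frac{3}{2} + \frac{2 c \left(\frac{1}{9} + c\right)}{4} = \frac{3}{2} + \frac{c \left(\frac{1}{9} + c\right)}{2}$)
$\left(\left(1389 - 394\right) - 986\right) - A{\left(-43 \right)} = \left(\left(1389 - 394\right) - 986\right) - \left(\frac{3}{2} + \frac{\left(-43\right)^{2}}{2} + \frac{1}{18} \left(-43\right)\right) = \left(995 - 986\right) - \left(\frac{3}{2} + \frac{1}{2} \cdot 1849 - \frac{43}{18}\right) = 9 - \left(\frac{3}{2} + \frac{1849}{2} - \frac{43}{18}\right) = 9 - \frac{16625}{18} = - \frac{16463}{18}$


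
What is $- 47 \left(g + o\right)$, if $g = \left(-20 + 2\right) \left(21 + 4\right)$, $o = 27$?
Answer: $19881$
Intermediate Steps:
$g = -450$ ($g = \left(-18\right) 25 = -450$)
$- 47 \left(g + o\right) = - 47 \left(-450 + 27\right) = \left(-47\right) \left(-423\right) = 19881$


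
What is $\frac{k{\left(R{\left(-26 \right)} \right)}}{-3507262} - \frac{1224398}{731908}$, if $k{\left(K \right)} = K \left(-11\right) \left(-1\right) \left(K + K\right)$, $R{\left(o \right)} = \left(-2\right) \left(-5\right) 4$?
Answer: $- \frac{98182903179}{58340752634} \approx -1.6829$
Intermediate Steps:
$R{\left(o \right)} = 40$ ($R{\left(o \right)} = 10 \cdot 4 = 40$)
$k{\left(K \right)} = 22 K^{2}$ ($k{\left(K \right)} = - 11 K \left(-1\right) 2 K = 11 K 2 K = 22 K^{2}$)
$\frac{k{\left(R{\left(-26 \right)} \right)}}{-3507262} - \frac{1224398}{731908} = \frac{22 \cdot 40^{2}}{-3507262} - \frac{1224398}{731908} = 22 \cdot 1600 \left(- \frac{1}{3507262}\right) - \frac{612199}{365954} = 35200 \left(- \frac{1}{3507262}\right) - \frac{612199}{365954} = - \frac{1600}{159421} - \frac{612199}{365954} = - \frac{98182903179}{58340752634}$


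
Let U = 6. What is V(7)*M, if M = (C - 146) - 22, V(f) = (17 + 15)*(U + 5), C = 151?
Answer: -5984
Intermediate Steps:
V(f) = 352 (V(f) = (17 + 15)*(6 + 5) = 32*11 = 352)
M = -17 (M = (151 - 146) - 22 = 5 - 22 = -17)
V(7)*M = 352*(-17) = -5984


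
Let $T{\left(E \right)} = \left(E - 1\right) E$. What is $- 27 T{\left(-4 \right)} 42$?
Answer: $-22680$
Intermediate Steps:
$T{\left(E \right)} = E \left(-1 + E\right)$ ($T{\left(E \right)} = \left(E - 1\right) E = \left(-1 + E\right) E = E \left(-1 + E\right)$)
$- 27 T{\left(-4 \right)} 42 = - 27 \left(- 4 \left(-1 - 4\right)\right) 42 = - 27 \left(\left(-4\right) \left(-5\right)\right) 42 = \left(-27\right) 20 \cdot 42 = \left(-540\right) 42 = -22680$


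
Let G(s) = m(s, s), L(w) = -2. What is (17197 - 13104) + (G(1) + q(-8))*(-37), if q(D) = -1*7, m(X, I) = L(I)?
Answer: 4426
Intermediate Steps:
m(X, I) = -2
q(D) = -7
G(s) = -2
(17197 - 13104) + (G(1) + q(-8))*(-37) = (17197 - 13104) + (-2 - 7)*(-37) = 4093 - 9*(-37) = 4093 + 333 = 4426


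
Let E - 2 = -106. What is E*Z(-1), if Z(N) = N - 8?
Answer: 936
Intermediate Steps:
E = -104 (E = 2 - 106 = -104)
Z(N) = -8 + N
E*Z(-1) = -104*(-8 - 1) = -104*(-9) = 936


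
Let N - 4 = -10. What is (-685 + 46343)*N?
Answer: -273948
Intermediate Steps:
N = -6 (N = 4 - 10 = -6)
(-685 + 46343)*N = (-685 + 46343)*(-6) = 45658*(-6) = -273948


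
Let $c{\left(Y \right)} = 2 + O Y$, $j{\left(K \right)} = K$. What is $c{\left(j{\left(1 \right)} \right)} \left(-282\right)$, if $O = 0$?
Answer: $-564$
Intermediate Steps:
$c{\left(Y \right)} = 2$ ($c{\left(Y \right)} = 2 + 0 Y = 2 + 0 = 2$)
$c{\left(j{\left(1 \right)} \right)} \left(-282\right) = 2 \left(-282\right) = -564$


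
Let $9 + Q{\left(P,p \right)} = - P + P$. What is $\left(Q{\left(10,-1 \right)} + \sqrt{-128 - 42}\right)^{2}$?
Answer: $\left(9 - i \sqrt{170}\right)^{2} \approx -89.0 - 234.69 i$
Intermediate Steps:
$Q{\left(P,p \right)} = -9$ ($Q{\left(P,p \right)} = -9 + \left(- P + P\right) = -9 + 0 = -9$)
$\left(Q{\left(10,-1 \right)} + \sqrt{-128 - 42}\right)^{2} = \left(-9 + \sqrt{-128 - 42}\right)^{2} = \left(-9 + \sqrt{-170}\right)^{2} = \left(-9 + i \sqrt{170}\right)^{2}$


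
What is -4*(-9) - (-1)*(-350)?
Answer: -314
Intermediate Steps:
-4*(-9) - (-1)*(-350) = 36 - 1*350 = 36 - 350 = -314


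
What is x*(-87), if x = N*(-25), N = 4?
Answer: 8700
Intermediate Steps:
x = -100 (x = 4*(-25) = -100)
x*(-87) = -100*(-87) = 8700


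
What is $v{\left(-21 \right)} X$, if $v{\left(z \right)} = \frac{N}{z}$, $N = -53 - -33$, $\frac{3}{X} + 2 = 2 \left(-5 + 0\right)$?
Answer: $- \frac{5}{21} \approx -0.2381$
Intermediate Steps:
$X = - \frac{1}{4}$ ($X = \frac{3}{-2 + 2 \left(-5 + 0\right)} = \frac{3}{-2 + 2 \left(-5\right)} = \frac{3}{-2 - 10} = \frac{3}{-12} = 3 \left(- \frac{1}{12}\right) = - \frac{1}{4} \approx -0.25$)
$N = -20$ ($N = -53 + 33 = -20$)
$v{\left(z \right)} = - \frac{20}{z}$
$v{\left(-21 \right)} X = - \frac{20}{-21} \left(- \frac{1}{4}\right) = \left(-20\right) \left(- \frac{1}{21}\right) \left(- \frac{1}{4}\right) = \frac{20}{21} \left(- \frac{1}{4}\right) = - \frac{5}{21}$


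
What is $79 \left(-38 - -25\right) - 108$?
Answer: $-1135$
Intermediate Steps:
$79 \left(-38 - -25\right) - 108 = 79 \left(-38 + 25\right) - 108 = 79 \left(-13\right) - 108 = -1027 - 108 = -1135$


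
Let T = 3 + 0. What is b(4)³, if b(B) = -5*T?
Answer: -3375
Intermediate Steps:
T = 3
b(B) = -15 (b(B) = -5*3 = -15)
b(4)³ = (-15)³ = -3375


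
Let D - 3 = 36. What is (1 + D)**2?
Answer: 1600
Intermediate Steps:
D = 39 (D = 3 + 36 = 39)
(1 + D)**2 = (1 + 39)**2 = 40**2 = 1600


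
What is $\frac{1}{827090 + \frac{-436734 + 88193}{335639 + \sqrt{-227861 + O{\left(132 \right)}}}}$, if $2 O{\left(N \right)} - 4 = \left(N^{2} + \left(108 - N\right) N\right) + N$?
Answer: $\frac{31058226845259347}{25687916589400234314487} - \frac{348541 i \sqrt{220665}}{77063749768200702943461} \approx 1.2091 \cdot 10^{-6} - 2.1246 \cdot 10^{-15} i$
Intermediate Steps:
$O{\left(N \right)} = 2 + \frac{N}{2} + \frac{N^{2}}{2} + \frac{N \left(108 - N\right)}{2}$ ($O{\left(N \right)} = 2 + \frac{\left(N^{2} + \left(108 - N\right) N\right) + N}{2} = 2 + \frac{\left(N^{2} + N \left(108 - N\right)\right) + N}{2} = 2 + \frac{N + N^{2} + N \left(108 - N\right)}{2} = 2 + \left(\frac{N}{2} + \frac{N^{2}}{2} + \frac{N \left(108 - N\right)}{2}\right) = 2 + \frac{N}{2} + \frac{N^{2}}{2} + \frac{N \left(108 - N\right)}{2}$)
$\frac{1}{827090 + \frac{-436734 + 88193}{335639 + \sqrt{-227861 + O{\left(132 \right)}}}} = \frac{1}{827090 + \frac{-436734 + 88193}{335639 + \sqrt{-227861 + \left(2 + \frac{109}{2} \cdot 132\right)}}} = \frac{1}{827090 - \frac{348541}{335639 + \sqrt{-227861 + \left(2 + 7194\right)}}} = \frac{1}{827090 - \frac{348541}{335639 + \sqrt{-227861 + 7196}}} = \frac{1}{827090 - \frac{348541}{335639 + \sqrt{-220665}}} = \frac{1}{827090 - \frac{348541}{335639 + i \sqrt{220665}}}$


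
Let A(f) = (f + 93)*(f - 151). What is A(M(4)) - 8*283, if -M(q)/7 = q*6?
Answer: 21661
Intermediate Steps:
M(q) = -42*q (M(q) = -7*q*6 = -42*q)
A(f) = (-151 + f)*(93 + f) (A(f) = (93 + f)*(-151 + f) = (-151 + f)*(93 + f))
A(M(4)) - 8*283 = (-14043 + (-42*4)² - (-2436)*4) - 8*283 = (-14043 + (-168)² - 58*(-168)) - 2264 = (-14043 + 28224 + 9744) - 2264 = 23925 - 2264 = 21661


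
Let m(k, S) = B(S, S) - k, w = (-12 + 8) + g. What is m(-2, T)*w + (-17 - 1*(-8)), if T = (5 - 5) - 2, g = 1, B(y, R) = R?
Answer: -9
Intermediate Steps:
w = -3 (w = (-12 + 8) + 1 = -4 + 1 = -3)
T = -2 (T = 0 - 2 = -2)
m(k, S) = S - k
m(-2, T)*w + (-17 - 1*(-8)) = (-2 - 1*(-2))*(-3) + (-17 - 1*(-8)) = (-2 + 2)*(-3) + (-17 + 8) = 0*(-3) - 9 = 0 - 9 = -9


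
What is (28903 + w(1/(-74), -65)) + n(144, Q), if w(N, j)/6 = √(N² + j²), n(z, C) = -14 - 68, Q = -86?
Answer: 28821 + 3*√23136101/37 ≈ 29211.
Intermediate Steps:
n(z, C) = -82
w(N, j) = 6*√(N² + j²)
(28903 + w(1/(-74), -65)) + n(144, Q) = (28903 + 6*√((1/(-74))² + (-65)²)) - 82 = (28903 + 6*√((-1/74)² + 4225)) - 82 = (28903 + 6*√(1/5476 + 4225)) - 82 = (28903 + 6*√(23136101/5476)) - 82 = (28903 + 6*(√23136101/74)) - 82 = (28903 + 3*√23136101/37) - 82 = 28821 + 3*√23136101/37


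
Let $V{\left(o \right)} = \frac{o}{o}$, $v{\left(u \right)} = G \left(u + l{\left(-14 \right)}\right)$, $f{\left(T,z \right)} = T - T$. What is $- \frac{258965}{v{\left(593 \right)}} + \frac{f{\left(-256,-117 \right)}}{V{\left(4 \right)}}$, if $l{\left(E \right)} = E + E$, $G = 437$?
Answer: $- \frac{51793}{49381} \approx -1.0488$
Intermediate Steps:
$f{\left(T,z \right)} = 0$
$l{\left(E \right)} = 2 E$
$v{\left(u \right)} = -12236 + 437 u$ ($v{\left(u \right)} = 437 \left(u + 2 \left(-14\right)\right) = 437 \left(u - 28\right) = 437 \left(-28 + u\right) = -12236 + 437 u$)
$V{\left(o \right)} = 1$
$- \frac{258965}{v{\left(593 \right)}} + \frac{f{\left(-256,-117 \right)}}{V{\left(4 \right)}} = - \frac{258965}{-12236 + 437 \cdot 593} + \frac{0}{1} = - \frac{258965}{-12236 + 259141} + 0 \cdot 1 = - \frac{258965}{246905} + 0 = \left(-258965\right) \frac{1}{246905} + 0 = - \frac{51793}{49381} + 0 = - \frac{51793}{49381}$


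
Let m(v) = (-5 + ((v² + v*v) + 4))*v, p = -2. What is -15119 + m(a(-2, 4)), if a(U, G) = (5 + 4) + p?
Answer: -14440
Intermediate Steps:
a(U, G) = 7 (a(U, G) = (5 + 4) - 2 = 9 - 2 = 7)
m(v) = v*(-1 + 2*v²) (m(v) = (-5 + ((v² + v²) + 4))*v = (-5 + (2*v² + 4))*v = (-5 + (4 + 2*v²))*v = (-1 + 2*v²)*v = v*(-1 + 2*v²))
-15119 + m(a(-2, 4)) = -15119 + (-1*7 + 2*7³) = -15119 + (-7 + 2*343) = -15119 + (-7 + 686) = -15119 + 679 = -14440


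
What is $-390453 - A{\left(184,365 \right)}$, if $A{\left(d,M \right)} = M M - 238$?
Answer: $-523440$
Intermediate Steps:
$A{\left(d,M \right)} = -238 + M^{2}$ ($A{\left(d,M \right)} = M^{2} - 238 = -238 + M^{2}$)
$-390453 - A{\left(184,365 \right)} = -390453 - \left(-238 + 365^{2}\right) = -390453 - \left(-238 + 133225\right) = -390453 - 132987 = -523440$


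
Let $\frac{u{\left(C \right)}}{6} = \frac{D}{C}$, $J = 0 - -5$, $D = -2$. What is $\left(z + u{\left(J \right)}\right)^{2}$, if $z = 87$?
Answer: $\frac{178929}{25} \approx 7157.2$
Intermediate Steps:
$J = 5$ ($J = 0 + 5 = 5$)
$u{\left(C \right)} = - \frac{12}{C}$ ($u{\left(C \right)} = 6 \left(- \frac{2}{C}\right) = - \frac{12}{C}$)
$\left(z + u{\left(J \right)}\right)^{2} = \left(87 - \frac{12}{5}\right)^{2} = \left(\frac{423}{5}\right)^{2} = \frac{178929}{25}$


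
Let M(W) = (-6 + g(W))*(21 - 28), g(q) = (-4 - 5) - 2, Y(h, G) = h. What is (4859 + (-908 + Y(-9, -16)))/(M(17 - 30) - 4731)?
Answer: -1971/2306 ≈ -0.85473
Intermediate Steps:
g(q) = -11 (g(q) = -9 - 2 = -11)
M(W) = 119 (M(W) = (-6 - 11)*(21 - 28) = -17*(-7) = 119)
(4859 + (-908 + Y(-9, -16)))/(M(17 - 30) - 4731) = (4859 + (-908 - 9))/(119 - 4731) = (4859 - 917)/(-4612) = 3942*(-1/4612) = -1971/2306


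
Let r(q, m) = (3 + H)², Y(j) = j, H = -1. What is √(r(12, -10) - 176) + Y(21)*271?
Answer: 5691 + 2*I*√43 ≈ 5691.0 + 13.115*I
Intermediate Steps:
r(q, m) = 4 (r(q, m) = (3 - 1)² = 2² = 4)
√(r(12, -10) - 176) + Y(21)*271 = √(4 - 176) + 21*271 = √(-172) + 5691 = 2*I*√43 + 5691 = 5691 + 2*I*√43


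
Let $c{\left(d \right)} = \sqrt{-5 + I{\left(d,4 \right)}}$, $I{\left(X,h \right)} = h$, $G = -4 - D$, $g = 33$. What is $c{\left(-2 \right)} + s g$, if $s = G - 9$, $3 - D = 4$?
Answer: $-396 + i \approx -396.0 + 1.0 i$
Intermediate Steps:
$D = -1$ ($D = 3 - 4 = -1$)
$G = -3$ ($G = -4 - -1 = -4 + 1 = -3$)
$c{\left(d \right)} = i$ ($c{\left(d \right)} = \sqrt{-5 + 4} = \sqrt{-1} = i$)
$s = -12$ ($s = -3 - 9 = -12$)
$c{\left(-2 \right)} + s g = i - 396 = -396 + i$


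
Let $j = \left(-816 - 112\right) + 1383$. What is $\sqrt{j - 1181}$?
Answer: $11 i \sqrt{6} \approx 26.944 i$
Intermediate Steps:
$j = 455$ ($j = -928 + 1383 = 455$)
$\sqrt{j - 1181} = \sqrt{455 - 1181} = \sqrt{-726} = 11 i \sqrt{6}$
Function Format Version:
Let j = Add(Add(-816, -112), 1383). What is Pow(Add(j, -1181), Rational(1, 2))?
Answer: Mul(11, I, Pow(6, Rational(1, 2))) ≈ Mul(26.944, I)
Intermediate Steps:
j = 455 (j = Add(-928, 1383) = 455)
Pow(Add(j, -1181), Rational(1, 2)) = Pow(Add(455, -1181), Rational(1, 2)) = Pow(-726, Rational(1, 2)) = Mul(11, I, Pow(6, Rational(1, 2)))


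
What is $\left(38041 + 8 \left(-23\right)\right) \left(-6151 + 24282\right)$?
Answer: $686385267$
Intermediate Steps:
$\left(38041 + 8 \left(-23\right)\right) \left(-6151 + 24282\right) = \left(38041 - 184\right) 18131 = 37857 \cdot 18131 = 686385267$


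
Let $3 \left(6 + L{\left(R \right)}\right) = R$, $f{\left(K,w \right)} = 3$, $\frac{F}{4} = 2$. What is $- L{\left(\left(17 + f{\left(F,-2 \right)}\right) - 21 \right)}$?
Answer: $\frac{19}{3} \approx 6.3333$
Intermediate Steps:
$F = 8$ ($F = 4 \cdot 2 = 8$)
$L{\left(R \right)} = -6 + \frac{R}{3}$
$- L{\left(\left(17 + f{\left(F,-2 \right)}\right) - 21 \right)} = - (-6 + \frac{\left(17 + 3\right) - 21}{3}) = - (-6 + \frac{20 - 21}{3}) = - (-6 + \frac{1}{3} \left(-1\right)) = - (-6 - \frac{1}{3}) = \left(-1\right) \left(- \frac{19}{3}\right) = \frac{19}{3}$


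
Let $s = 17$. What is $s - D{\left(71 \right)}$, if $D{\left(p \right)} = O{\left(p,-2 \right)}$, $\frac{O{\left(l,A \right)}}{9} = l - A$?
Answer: $-640$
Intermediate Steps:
$O{\left(l,A \right)} = - 9 A + 9 l$ ($O{\left(l,A \right)} = 9 \left(l - A\right) = - 9 A + 9 l$)
$D{\left(p \right)} = 18 + 9 p$ ($D{\left(p \right)} = \left(-9\right) \left(-2\right) + 9 p = 18 + 9 p$)
$s - D{\left(71 \right)} = 17 - \left(18 + 9 \cdot 71\right) = 17 - \left(18 + 639\right) = 17 - 657 = -640$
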